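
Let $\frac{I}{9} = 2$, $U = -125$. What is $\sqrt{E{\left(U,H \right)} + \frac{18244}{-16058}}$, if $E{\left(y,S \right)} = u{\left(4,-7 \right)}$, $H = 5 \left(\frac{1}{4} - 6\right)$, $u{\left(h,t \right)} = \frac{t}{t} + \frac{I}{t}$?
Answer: $\frac{i \sqrt{174542431}}{8029} \approx 1.6455 i$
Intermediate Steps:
$I = 18$ ($I = 9 \cdot 2 = 18$)
$u{\left(h,t \right)} = 1 + \frac{18}{t}$ ($u{\left(h,t \right)} = \frac{t}{t} + \frac{18}{t} = 1 + \frac{18}{t}$)
$H = - \frac{115}{4}$ ($H = 5 \left(\frac{1}{4} - 6\right) = 5 \left(- \frac{23}{4}\right) = - \frac{115}{4} \approx -28.75$)
$E{\left(y,S \right)} = - \frac{11}{7}$ ($E{\left(y,S \right)} = \frac{18 - 7}{-7} = \left(- \frac{1}{7}\right) 11 = - \frac{11}{7}$)
$\sqrt{E{\left(U,H \right)} + \frac{18244}{-16058}} = \sqrt{- \frac{11}{7} + \frac{18244}{-16058}} = \sqrt{- \frac{11}{7} + 18244 \left(- \frac{1}{16058}\right)} = \sqrt{- \frac{11}{7} - \frac{9122}{8029}} = \sqrt{- \frac{21739}{8029}} = \frac{i \sqrt{174542431}}{8029}$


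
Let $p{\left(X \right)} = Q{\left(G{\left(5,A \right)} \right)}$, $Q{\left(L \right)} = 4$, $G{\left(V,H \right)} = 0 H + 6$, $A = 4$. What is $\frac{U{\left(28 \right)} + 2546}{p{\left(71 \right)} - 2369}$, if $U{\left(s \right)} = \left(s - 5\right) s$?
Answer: $- \frac{58}{43} \approx -1.3488$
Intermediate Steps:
$G{\left(V,H \right)} = 6$ ($G{\left(V,H \right)} = 0 + 6 = 6$)
$p{\left(X \right)} = 4$
$U{\left(s \right)} = s \left(-5 + s\right)$ ($U{\left(s \right)} = \left(-5 + s\right) s = s \left(-5 + s\right)$)
$\frac{U{\left(28 \right)} + 2546}{p{\left(71 \right)} - 2369} = \frac{28 \left(-5 + 28\right) + 2546}{4 - 2369} = \frac{28 \cdot 23 + 2546}{-2365} = \left(644 + 2546\right) \left(- \frac{1}{2365}\right) = 3190 \left(- \frac{1}{2365}\right) = - \frac{58}{43}$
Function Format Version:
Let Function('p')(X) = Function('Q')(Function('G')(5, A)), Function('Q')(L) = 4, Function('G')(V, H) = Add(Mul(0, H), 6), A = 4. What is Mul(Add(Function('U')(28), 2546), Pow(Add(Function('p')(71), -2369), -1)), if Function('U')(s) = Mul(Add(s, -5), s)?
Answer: Rational(-58, 43) ≈ -1.3488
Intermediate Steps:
Function('G')(V, H) = 6 (Function('G')(V, H) = Add(0, 6) = 6)
Function('p')(X) = 4
Function('U')(s) = Mul(s, Add(-5, s)) (Function('U')(s) = Mul(Add(-5, s), s) = Mul(s, Add(-5, s)))
Mul(Add(Function('U')(28), 2546), Pow(Add(Function('p')(71), -2369), -1)) = Mul(Add(Mul(28, Add(-5, 28)), 2546), Pow(Add(4, -2369), -1)) = Mul(Add(Mul(28, 23), 2546), Pow(-2365, -1)) = Mul(Add(644, 2546), Rational(-1, 2365)) = Mul(3190, Rational(-1, 2365)) = Rational(-58, 43)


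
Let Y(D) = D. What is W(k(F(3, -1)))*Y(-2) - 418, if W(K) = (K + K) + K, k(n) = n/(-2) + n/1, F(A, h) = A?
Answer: -427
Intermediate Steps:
k(n) = n/2 (k(n) = n*(-½) + n*1 = -n/2 + n = n/2)
W(K) = 3*K (W(K) = 2*K + K = 3*K)
W(k(F(3, -1)))*Y(-2) - 418 = (3*((½)*3))*(-2) - 418 = (3*(3/2))*(-2) - 418 = (9/2)*(-2) - 418 = -9 - 418 = -427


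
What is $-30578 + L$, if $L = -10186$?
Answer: $-40764$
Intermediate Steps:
$-30578 + L = -30578 - 10186 = -40764$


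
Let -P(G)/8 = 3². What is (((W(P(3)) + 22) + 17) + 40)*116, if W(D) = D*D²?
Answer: -43287604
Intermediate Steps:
P(G) = -72 (P(G) = -8*3² = -8*9 = -72)
W(D) = D³
(((W(P(3)) + 22) + 17) + 40)*116 = ((((-72)³ + 22) + 17) + 40)*116 = (((-373248 + 22) + 17) + 40)*116 = ((-373226 + 17) + 40)*116 = (-373209 + 40)*116 = -373169*116 = -43287604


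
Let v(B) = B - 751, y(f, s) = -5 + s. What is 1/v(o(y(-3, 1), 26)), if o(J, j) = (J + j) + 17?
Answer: -1/712 ≈ -0.0014045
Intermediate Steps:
o(J, j) = 17 + J + j
v(B) = -751 + B
1/v(o(y(-3, 1), 26)) = 1/(-751 + (17 + (-5 + 1) + 26)) = 1/(-751 + (17 - 4 + 26)) = 1/(-751 + 39) = 1/(-712) = -1/712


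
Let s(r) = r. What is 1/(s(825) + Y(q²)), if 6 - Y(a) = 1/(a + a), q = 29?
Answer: 1682/1397741 ≈ 0.0012034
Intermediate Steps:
Y(a) = 6 - 1/(2*a) (Y(a) = 6 - 1/(a + a) = 6 - 1/(2*a))
1/(s(825) + Y(q²)) = 1/(825 + (6 - 1/(2*(29²)))) = 1/(825 + (6 - ½/841)) = 1/(825 + (6 - ½*1/841)) = 1/(825 + (6 - 1/1682)) = 1/(825 + 10091/1682) = 1/(1397741/1682) = 1682/1397741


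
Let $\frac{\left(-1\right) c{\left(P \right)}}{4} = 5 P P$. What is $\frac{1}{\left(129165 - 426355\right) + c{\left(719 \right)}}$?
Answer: $- \frac{1}{10636410} \approx -9.4017 \cdot 10^{-8}$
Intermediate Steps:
$c{\left(P \right)} = - 20 P^{2}$ ($c{\left(P \right)} = - 4 \cdot 5 P P = - 4 \cdot 5 P^{2} = - 20 P^{2}$)
$\frac{1}{\left(129165 - 426355\right) + c{\left(719 \right)}} = \frac{1}{\left(129165 - 426355\right) - 20 \cdot 719^{2}} = \frac{1}{-297190 - 10339220} = \frac{1}{-10636410} = - \frac{1}{10636410}$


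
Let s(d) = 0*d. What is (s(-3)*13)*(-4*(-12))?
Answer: 0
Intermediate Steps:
s(d) = 0
(s(-3)*13)*(-4*(-12)) = (0*13)*(-4*(-12)) = 0*48 = 0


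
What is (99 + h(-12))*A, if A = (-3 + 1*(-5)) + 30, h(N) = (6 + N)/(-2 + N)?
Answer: 15312/7 ≈ 2187.4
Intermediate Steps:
h(N) = (6 + N)/(-2 + N)
A = 22 (A = (-3 - 5) + 30 = -8 + 30 = 22)
(99 + h(-12))*A = (99 + (6 - 12)/(-2 - 12))*22 = (99 - 6/(-14))*22 = (99 - 1/14*(-6))*22 = (99 + 3/7)*22 = (696/7)*22 = 15312/7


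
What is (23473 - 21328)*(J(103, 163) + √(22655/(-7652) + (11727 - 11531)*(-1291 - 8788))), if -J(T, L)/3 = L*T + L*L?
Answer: -279008730 + 2145*I*√28917723364599/3826 ≈ -2.7901e+8 + 3.0148e+6*I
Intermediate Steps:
J(T, L) = -3*L² - 3*L*T (J(T, L) = -3*(L*T + L*L) = -3*(L*T + L²) = -3*(L² + L*T) = -3*L² - 3*L*T)
(23473 - 21328)*(J(103, 163) + √(22655/(-7652) + (11727 - 11531)*(-1291 - 8788))) = (23473 - 21328)*(-3*163*(163 + 103) + √(22655/(-7652) + (11727 - 11531)*(-1291 - 8788))) = 2145*(-3*163*266 + √(22655*(-1/7652) + 196*(-10079))) = 2145*(-130074 + √(-22655/7652 - 1975484)) = 2145*(-130074 + √(-15116426223/7652)) = 2145*(-130074 + I*√28917723364599/3826) = -279008730 + 2145*I*√28917723364599/3826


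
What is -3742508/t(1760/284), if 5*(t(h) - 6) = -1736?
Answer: 9356270/853 ≈ 10969.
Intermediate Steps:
t(h) = -1706/5 (t(h) = 6 + (⅕)*(-1736) = 6 - 1736/5 = -1706/5)
-3742508/t(1760/284) = -3742508/(-1706/5) = -3742508*(-5/1706) = 9356270/853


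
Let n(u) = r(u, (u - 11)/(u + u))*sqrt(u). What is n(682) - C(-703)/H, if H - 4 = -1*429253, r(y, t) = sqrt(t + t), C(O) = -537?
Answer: -179/143083 + sqrt(671) ≈ 25.902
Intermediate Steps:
r(y, t) = sqrt(2)*sqrt(t) (r(y, t) = sqrt(2*t) = sqrt(2)*sqrt(t))
n(u) = sqrt(u)*sqrt((-11 + u)/u) (n(u) = (sqrt(2)*sqrt((u - 11)/(u + u)))*sqrt(u) = (sqrt(2)*sqrt((-11 + u)/((2*u))))*sqrt(u) = (sqrt(2)*sqrt((-11 + u)*(1/(2*u))))*sqrt(u) = (sqrt(2)*sqrt((-11 + u)/(2*u)))*sqrt(u) = (sqrt(2)*(sqrt(2)*sqrt((-11 + u)/u)/2))*sqrt(u) = sqrt((-11 + u)/u)*sqrt(u) = sqrt(u)*sqrt((-11 + u)/u))
H = -429249 (H = 4 - 1*429253 = 4 - 429253 = -429249)
n(682) - C(-703)/H = sqrt(682)*sqrt((-11 + 682)/682) - (-537)/(-429249) = sqrt(682)*sqrt((1/682)*671) - (-537)*(-1)/429249 = sqrt(682)*sqrt(61/62) - 1*179/143083 = sqrt(682)*(sqrt(3782)/62) - 179/143083 = sqrt(671) - 179/143083 = -179/143083 + sqrt(671)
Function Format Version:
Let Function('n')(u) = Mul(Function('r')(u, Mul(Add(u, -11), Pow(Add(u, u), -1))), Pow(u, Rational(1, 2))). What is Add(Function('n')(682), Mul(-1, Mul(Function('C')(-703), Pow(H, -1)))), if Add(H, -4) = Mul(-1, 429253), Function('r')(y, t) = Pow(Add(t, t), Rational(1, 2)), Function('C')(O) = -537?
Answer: Add(Rational(-179, 143083), Pow(671, Rational(1, 2))) ≈ 25.902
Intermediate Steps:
Function('r')(y, t) = Mul(Pow(2, Rational(1, 2)), Pow(t, Rational(1, 2))) (Function('r')(y, t) = Pow(Mul(2, t), Rational(1, 2)) = Mul(Pow(2, Rational(1, 2)), Pow(t, Rational(1, 2))))
Function('n')(u) = Mul(Pow(u, Rational(1, 2)), Pow(Mul(Pow(u, -1), Add(-11, u)), Rational(1, 2))) (Function('n')(u) = Mul(Mul(Pow(2, Rational(1, 2)), Pow(Mul(Add(u, -11), Pow(Add(u, u), -1)), Rational(1, 2))), Pow(u, Rational(1, 2))) = Mul(Mul(Pow(2, Rational(1, 2)), Pow(Mul(Add(-11, u), Pow(Mul(2, u), -1)), Rational(1, 2))), Pow(u, Rational(1, 2))) = Mul(Mul(Pow(2, Rational(1, 2)), Pow(Mul(Add(-11, u), Mul(Rational(1, 2), Pow(u, -1))), Rational(1, 2))), Pow(u, Rational(1, 2))) = Mul(Mul(Pow(2, Rational(1, 2)), Pow(Mul(Rational(1, 2), Pow(u, -1), Add(-11, u)), Rational(1, 2))), Pow(u, Rational(1, 2))) = Mul(Mul(Pow(2, Rational(1, 2)), Mul(Rational(1, 2), Pow(2, Rational(1, 2)), Pow(Mul(Pow(u, -1), Add(-11, u)), Rational(1, 2)))), Pow(u, Rational(1, 2))) = Mul(Pow(Mul(Pow(u, -1), Add(-11, u)), Rational(1, 2)), Pow(u, Rational(1, 2))) = Mul(Pow(u, Rational(1, 2)), Pow(Mul(Pow(u, -1), Add(-11, u)), Rational(1, 2))))
H = -429249 (H = Add(4, Mul(-1, 429253)) = Add(4, -429253) = -429249)
Add(Function('n')(682), Mul(-1, Mul(Function('C')(-703), Pow(H, -1)))) = Add(Mul(Pow(682, Rational(1, 2)), Pow(Mul(Pow(682, -1), Add(-11, 682)), Rational(1, 2))), Mul(-1, Mul(-537, Pow(-429249, -1)))) = Add(Mul(Pow(682, Rational(1, 2)), Pow(Mul(Rational(1, 682), 671), Rational(1, 2))), Mul(-1, Mul(-537, Rational(-1, 429249)))) = Add(Mul(Pow(682, Rational(1, 2)), Pow(Rational(61, 62), Rational(1, 2))), Mul(-1, Rational(179, 143083))) = Add(Mul(Pow(682, Rational(1, 2)), Mul(Rational(1, 62), Pow(3782, Rational(1, 2)))), Rational(-179, 143083)) = Add(Pow(671, Rational(1, 2)), Rational(-179, 143083)) = Add(Rational(-179, 143083), Pow(671, Rational(1, 2)))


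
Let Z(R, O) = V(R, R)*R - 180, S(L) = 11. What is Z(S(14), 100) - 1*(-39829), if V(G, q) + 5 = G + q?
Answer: 39836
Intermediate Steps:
V(G, q) = -5 + G + q (V(G, q) = -5 + (G + q) = -5 + G + q)
Z(R, O) = -180 + R*(-5 + 2*R) (Z(R, O) = (-5 + R + R)*R - 180 = (-5 + 2*R)*R - 180 = R*(-5 + 2*R) - 180 = -180 + R*(-5 + 2*R))
Z(S(14), 100) - 1*(-39829) = (-180 + 11*(-5 + 2*11)) - 1*(-39829) = (-180 + 11*(-5 + 22)) + 39829 = (-180 + 11*17) + 39829 = (-180 + 187) + 39829 = 7 + 39829 = 39836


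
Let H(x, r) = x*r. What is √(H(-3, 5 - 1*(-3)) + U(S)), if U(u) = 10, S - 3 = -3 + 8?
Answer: I*√14 ≈ 3.7417*I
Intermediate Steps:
S = 8 (S = 3 + (-3 + 8) = 3 + 5 = 8)
H(x, r) = r*x
√(H(-3, 5 - 1*(-3)) + U(S)) = √((5 - 1*(-3))*(-3) + 10) = √((5 + 3)*(-3) + 10) = √(8*(-3) + 10) = √(-24 + 10) = √(-14) = I*√14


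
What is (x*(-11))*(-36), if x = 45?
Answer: 17820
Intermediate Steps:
(x*(-11))*(-36) = (45*(-11))*(-36) = -495*(-36) = 17820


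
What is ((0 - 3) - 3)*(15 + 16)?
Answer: -186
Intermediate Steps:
((0 - 3) - 3)*(15 + 16) = (-3 - 3)*31 = -6*31 = -186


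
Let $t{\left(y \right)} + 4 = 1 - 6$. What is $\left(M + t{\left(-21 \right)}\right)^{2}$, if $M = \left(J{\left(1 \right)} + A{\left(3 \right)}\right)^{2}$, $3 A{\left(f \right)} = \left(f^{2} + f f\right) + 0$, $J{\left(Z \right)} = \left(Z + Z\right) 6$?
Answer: $99225$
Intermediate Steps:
$J{\left(Z \right)} = 12 Z$ ($J{\left(Z \right)} = 2 Z 6 = 12 Z$)
$A{\left(f \right)} = \frac{2 f^{2}}{3}$ ($A{\left(f \right)} = \frac{\left(f^{2} + f f\right) + 0}{3} = \frac{\left(f^{2} + f^{2}\right) + 0}{3} = \frac{2 f^{2} + 0}{3} = \frac{2 f^{2}}{3}$)
$t{\left(y \right)} = -9$ ($t{\left(y \right)} = -4 + \left(1 - 6\right) = -4 - 5 = -9$)
$M = 324$ ($M = \left(12 \cdot 1 + \frac{2 \cdot 3^{2}}{3}\right)^{2} = \left(12 + \frac{2}{3} \cdot 9\right)^{2} = \left(12 + 6\right)^{2} = 18^{2} = 324$)
$\left(M + t{\left(-21 \right)}\right)^{2} = \left(324 - 9\right)^{2} = 315^{2} = 99225$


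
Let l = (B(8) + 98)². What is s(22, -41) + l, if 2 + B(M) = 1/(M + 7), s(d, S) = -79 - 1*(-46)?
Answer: 2069056/225 ≈ 9195.8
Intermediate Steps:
s(d, S) = -33 (s(d, S) = -79 + 46 = -33)
B(M) = -2 + 1/(7 + M) (B(M) = -2 + 1/(M + 7) = -2 + 1/(7 + M))
l = 2076481/225 (l = ((-13 - 2*8)/(7 + 8) + 98)² = ((-13 - 16)/15 + 98)² = ((1/15)*(-29) + 98)² = (-29/15 + 98)² = (1441/15)² = 2076481/225 ≈ 9228.8)
s(22, -41) + l = -33 + 2076481/225 = 2069056/225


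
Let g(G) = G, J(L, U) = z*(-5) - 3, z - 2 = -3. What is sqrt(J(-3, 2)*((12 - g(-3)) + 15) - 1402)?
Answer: I*sqrt(1342) ≈ 36.633*I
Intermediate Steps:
z = -1 (z = 2 - 3 = -1)
J(L, U) = 2 (J(L, U) = -1*(-5) - 3 = 5 - 3 = 2)
sqrt(J(-3, 2)*((12 - g(-3)) + 15) - 1402) = sqrt(2*((12 - 1*(-3)) + 15) - 1402) = sqrt(2*((12 + 3) + 15) - 1402) = sqrt(2*(15 + 15) - 1402) = sqrt(2*30 - 1402) = sqrt(60 - 1402) = sqrt(-1342) = I*sqrt(1342)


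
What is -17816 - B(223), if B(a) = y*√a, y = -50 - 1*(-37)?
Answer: -17816 + 13*√223 ≈ -17622.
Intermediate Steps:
y = -13 (y = -50 + 37 = -13)
B(a) = -13*√a
-17816 - B(223) = -17816 - (-13)*√223 = -17816 + 13*√223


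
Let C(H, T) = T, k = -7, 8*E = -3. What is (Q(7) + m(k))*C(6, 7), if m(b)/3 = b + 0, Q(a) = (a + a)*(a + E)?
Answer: 2009/4 ≈ 502.25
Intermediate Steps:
E = -3/8 (E = (⅛)*(-3) = -3/8 ≈ -0.37500)
Q(a) = 2*a*(-3/8 + a) (Q(a) = (a + a)*(a - 3/8) = (2*a)*(-3/8 + a) = 2*a*(-3/8 + a))
m(b) = 3*b (m(b) = 3*(b + 0) = 3*b)
(Q(7) + m(k))*C(6, 7) = ((¼)*7*(-3 + 8*7) + 3*(-7))*7 = ((¼)*7*(-3 + 56) - 21)*7 = ((¼)*7*53 - 21)*7 = (371/4 - 21)*7 = (287/4)*7 = 2009/4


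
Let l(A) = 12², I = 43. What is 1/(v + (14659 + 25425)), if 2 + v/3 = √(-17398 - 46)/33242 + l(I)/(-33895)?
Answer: 12720127905184917245710/509797124062929372844664869 - 401003091437025*I*√89/509797124062929372844664869 ≈ 2.4951e-5 - 7.4207e-12*I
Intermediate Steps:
l(A) = 144
v = -203802/33895 + 21*I*√89/16621 (v = -6 + 3*(√(-17398 - 46)/33242 + 144/(-33895)) = -6 + 3*(√(-17444)*(1/33242) + 144*(-1/33895)) = -6 + 3*((14*I*√89)*(1/33242) - 144/33895) = -6 + 3*(7*I*√89/16621 - 144/33895) = -6 + 3*(-144/33895 + 7*I*√89/16621) = -6 + (-432/33895 + 21*I*√89/16621) = -203802/33895 + 21*I*√89/16621 ≈ -6.0127 + 0.011919*I)
1/(v + (14659 + 25425)) = 1/((-203802/33895 + 21*I*√89/16621) + (14659 + 25425)) = 1/((-203802/33895 + 21*I*√89/16621) + 40084) = 1/(1358443378/33895 + 21*I*√89/16621)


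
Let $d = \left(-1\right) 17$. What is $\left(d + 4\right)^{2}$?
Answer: $169$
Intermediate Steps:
$d = -17$
$\left(d + 4\right)^{2} = \left(-17 + 4\right)^{2} = \left(-13\right)^{2} = 169$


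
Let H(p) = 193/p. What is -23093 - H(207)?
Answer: -4780444/207 ≈ -23094.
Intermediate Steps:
-23093 - H(207) = -23093 - 193/207 = -4780444/207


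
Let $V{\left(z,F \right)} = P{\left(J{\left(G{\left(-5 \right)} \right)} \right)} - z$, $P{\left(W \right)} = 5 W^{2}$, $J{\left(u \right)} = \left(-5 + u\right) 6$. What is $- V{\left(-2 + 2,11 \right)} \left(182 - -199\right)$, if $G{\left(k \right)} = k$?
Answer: $-6858000$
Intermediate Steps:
$J{\left(u \right)} = -30 + 6 u$
$V{\left(z,F \right)} = 18000 - z$ ($V{\left(z,F \right)} = 5 \left(-30 + 6 \left(-5\right)\right)^{2} - z = 5 \left(-30 - 30\right)^{2} - z = 5 \left(-60\right)^{2} - z = 5 \cdot 3600 - z = 18000 - z$)
$- V{\left(-2 + 2,11 \right)} \left(182 - -199\right) = - \left(18000 - \left(-2 + 2\right)\right) \left(182 - -199\right) = - \left(18000 - 0\right) \left(182 + 199\right) = - \left(18000 + 0\right) 381 = - 18000 \cdot 381 = \left(-1\right) 6858000 = -6858000$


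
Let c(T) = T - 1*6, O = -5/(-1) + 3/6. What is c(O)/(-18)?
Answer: 1/36 ≈ 0.027778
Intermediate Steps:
O = 11/2 (O = -5*(-1) + 3*(1/6) = 5 + 1/2 = 11/2 ≈ 5.5000)
c(T) = -6 + T (c(T) = T - 6 = -6 + T)
c(O)/(-18) = (-6 + 11/2)/(-18) = -1/2*(-1/18) = 1/36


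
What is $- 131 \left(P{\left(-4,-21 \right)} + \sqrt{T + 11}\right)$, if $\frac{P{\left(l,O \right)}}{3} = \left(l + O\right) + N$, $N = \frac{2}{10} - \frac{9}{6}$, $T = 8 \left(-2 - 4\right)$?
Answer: $\frac{103359}{10} - 131 i \sqrt{37} \approx 10336.0 - 796.84 i$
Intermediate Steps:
$T = -48$ ($T = 8 \left(-6\right) = -48$)
$N = - \frac{13}{10}$ ($N = 2 \cdot \frac{1}{10} - \frac{3}{2} = \frac{1}{5} - \frac{3}{2} = - \frac{13}{10} \approx -1.3$)
$P{\left(l,O \right)} = - \frac{39}{10} + 3 O + 3 l$ ($P{\left(l,O \right)} = 3 \left(\left(l + O\right) - \frac{13}{10}\right) = 3 \left(\left(O + l\right) - \frac{13}{10}\right) = 3 \left(- \frac{13}{10} + O + l\right) = - \frac{39}{10} + 3 O + 3 l$)
$- 131 \left(P{\left(-4,-21 \right)} + \sqrt{T + 11}\right) = - 131 \left(\left(- \frac{39}{10} + 3 \left(-21\right) + 3 \left(-4\right)\right) + \sqrt{-48 + 11}\right) = - 131 \left(\left(- \frac{39}{10} - 63 - 12\right) + \sqrt{-37}\right) = - 131 \left(- \frac{789}{10} + i \sqrt{37}\right) = \frac{103359}{10} - 131 i \sqrt{37}$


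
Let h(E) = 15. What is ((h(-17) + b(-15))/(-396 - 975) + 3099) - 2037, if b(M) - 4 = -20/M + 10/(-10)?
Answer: 4367948/4113 ≈ 1062.0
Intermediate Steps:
b(M) = 3 - 20/M (b(M) = 4 + (-20/M + 10/(-10)) = 4 + (-20/M + 10*(-⅒)) = 4 + (-20/M - 1) = 4 + (-1 - 20/M) = 3 - 20/M)
((h(-17) + b(-15))/(-396 - 975) + 3099) - 2037 = ((15 + (3 - 20/(-15)))/(-396 - 975) + 3099) - 2037 = ((15 + (3 - 20*(-1/15)))/(-1371) + 3099) - 2037 = ((15 + (3 + 4/3))*(-1/1371) + 3099) - 2037 = ((15 + 13/3)*(-1/1371) + 3099) - 2037 = ((58/3)*(-1/1371) + 3099) - 2037 = (-58/4113 + 3099) - 2037 = 12746129/4113 - 2037 = 4367948/4113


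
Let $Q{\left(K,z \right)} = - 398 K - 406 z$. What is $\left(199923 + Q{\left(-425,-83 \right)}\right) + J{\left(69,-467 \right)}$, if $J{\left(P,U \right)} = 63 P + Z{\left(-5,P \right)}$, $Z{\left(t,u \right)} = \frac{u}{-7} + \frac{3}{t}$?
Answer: $\frac{14248764}{35} \approx 4.0711 \cdot 10^{5}$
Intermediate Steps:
$Z{\left(t,u \right)} = \frac{3}{t} - \frac{u}{7}$ ($Z{\left(t,u \right)} = u \left(- \frac{1}{7}\right) + \frac{3}{t} = - \frac{u}{7} + \frac{3}{t} = \frac{3}{t} - \frac{u}{7}$)
$J{\left(P,U \right)} = - \frac{3}{5} + \frac{440 P}{7}$ ($J{\left(P,U \right)} = 63 P - \left(\frac{3}{5} + \frac{P}{7}\right) = - \frac{3}{5} + \frac{440 P}{7}$)
$Q{\left(K,z \right)} = - 406 z - 398 K$
$\left(199923 + Q{\left(-425,-83 \right)}\right) + J{\left(69,-467 \right)} = \left(199923 - -202848\right) + \left(- \frac{3}{5} + \frac{440}{7} \cdot 69\right) = \left(199923 + \left(33698 + 169150\right)\right) + \left(- \frac{3}{5} + \frac{30360}{7}\right) = \left(199923 + 202848\right) + \frac{151779}{35} = 402771 + \frac{151779}{35} = \frac{14248764}{35}$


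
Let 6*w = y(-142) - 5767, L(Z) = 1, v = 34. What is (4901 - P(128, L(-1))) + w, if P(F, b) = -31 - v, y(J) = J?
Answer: 23887/6 ≈ 3981.2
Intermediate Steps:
P(F, b) = -65 (P(F, b) = -31 - 1*34 = -31 - 34 = -65)
w = -5909/6 (w = (-142 - 5767)/6 = (⅙)*(-5909) = -5909/6 ≈ -984.83)
(4901 - P(128, L(-1))) + w = (4901 - 1*(-65)) - 5909/6 = (4901 + 65) - 5909/6 = 4966 - 5909/6 = 23887/6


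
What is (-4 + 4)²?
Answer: 0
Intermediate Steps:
(-4 + 4)² = 0² = 0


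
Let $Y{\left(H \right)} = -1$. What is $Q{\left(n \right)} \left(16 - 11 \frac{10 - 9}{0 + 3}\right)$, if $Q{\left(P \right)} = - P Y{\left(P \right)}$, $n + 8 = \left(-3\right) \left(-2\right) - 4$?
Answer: $-74$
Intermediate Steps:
$n = -6$ ($n = -8 - -2 = -8 + \left(6 - 4\right) = -8 + 2 = -6$)
$Q{\left(P \right)} = P$ ($Q{\left(P \right)} = - P \left(-1\right) = P$)
$Q{\left(n \right)} \left(16 - 11 \frac{10 - 9}{0 + 3}\right) = - 6 \left(16 - 11 \frac{10 - 9}{0 + 3}\right) = - 6 \left(16 - 11 \cdot 1 \cdot \frac{1}{3}\right) = - 6 \left(16 - \frac{11}{3}\right) = \left(-6\right) \frac{37}{3} = -74$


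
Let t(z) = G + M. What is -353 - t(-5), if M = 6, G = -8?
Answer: -351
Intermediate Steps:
t(z) = -2 (t(z) = -8 + 6 = -2)
-353 - t(-5) = -353 - 1*(-2) = -353 + 2 = -351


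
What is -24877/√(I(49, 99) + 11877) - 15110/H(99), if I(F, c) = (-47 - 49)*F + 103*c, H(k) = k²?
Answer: -15110/9801 - 24877*√1930/5790 ≈ -190.30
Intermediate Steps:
I(F, c) = -96*F + 103*c
-24877/√(I(49, 99) + 11877) - 15110/H(99) = -24877/√((-96*49 + 103*99) + 11877) - 15110/(99²) = -24877/√((-4704 + 10197) + 11877) - 15110/9801 = -24877/√(5493 + 11877) - 15110*1/9801 = -24877*√1930/5790 - 15110/9801 = -15110/9801 - 24877*√1930/5790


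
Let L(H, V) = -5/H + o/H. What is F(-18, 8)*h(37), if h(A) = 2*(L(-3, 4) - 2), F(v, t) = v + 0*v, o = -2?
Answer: -12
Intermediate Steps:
F(v, t) = v (F(v, t) = v + 0 = v)
L(H, V) = -7/H (L(H, V) = -5/H - 2/H = -7/H)
h(A) = 2/3 (h(A) = 2*(-7/(-3) - 2) = 2*(-7*(-1/3) - 2) = 2*(7/3 - 2) = 2*(1/3) = 2/3)
F(-18, 8)*h(37) = -18*2/3 = -12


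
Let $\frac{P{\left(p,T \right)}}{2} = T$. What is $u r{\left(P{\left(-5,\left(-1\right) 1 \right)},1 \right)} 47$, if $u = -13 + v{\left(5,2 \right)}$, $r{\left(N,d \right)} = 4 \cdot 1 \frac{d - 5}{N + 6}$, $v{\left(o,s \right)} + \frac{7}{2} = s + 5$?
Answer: $1786$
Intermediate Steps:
$P{\left(p,T \right)} = 2 T$
$v{\left(o,s \right)} = \frac{3}{2} + s$ ($v{\left(o,s \right)} = - \frac{7}{2} + \left(s + 5\right) = - \frac{7}{2} + \left(5 + s\right) = \frac{3}{2} + s$)
$r{\left(N,d \right)} = \frac{4 \left(-5 + d\right)}{6 + N}$ ($r{\left(N,d \right)} = 4 \frac{-5 + d}{6 + N} = \frac{4 \left(-5 + d\right)}{6 + N}$)
$u = - \frac{19}{2}$ ($u = -13 + \left(\frac{3}{2} + 2\right) = -13 + \frac{7}{2} = - \frac{19}{2} \approx -9.5$)
$u r{\left(P{\left(-5,\left(-1\right) 1 \right)},1 \right)} 47 = - \frac{19 \frac{4 \left(-5 + 1\right)}{6 + 2 \left(\left(-1\right) 1\right)}}{2} \cdot 47 = - \frac{19 \cdot 4 \frac{1}{6 + 2 \left(-1\right)} \left(-4\right)}{2} \cdot 47 = - \frac{19 \cdot 4 \frac{1}{6 - 2} \left(-4\right)}{2} \cdot 47 = - \frac{19 \cdot 4 \cdot \frac{1}{4} \left(-4\right)}{2} \cdot 47 = \left(- \frac{19}{2}\right) \left(-4\right) 47 = 38 \cdot 47 = 1786$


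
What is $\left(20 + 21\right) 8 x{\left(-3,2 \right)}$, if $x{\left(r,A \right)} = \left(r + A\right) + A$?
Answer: $328$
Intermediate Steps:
$x{\left(r,A \right)} = r + 2 A$ ($x{\left(r,A \right)} = \left(A + r\right) + A = r + 2 A$)
$\left(20 + 21\right) 8 x{\left(-3,2 \right)} = \left(20 + 21\right) 8 \left(-3 + 2 \cdot 2\right) = 41 \cdot 8 \left(-3 + 4\right) = 328 \cdot 1 = 328$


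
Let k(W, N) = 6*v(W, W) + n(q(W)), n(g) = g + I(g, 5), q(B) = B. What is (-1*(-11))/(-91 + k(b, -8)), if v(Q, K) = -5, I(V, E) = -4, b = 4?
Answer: -1/11 ≈ -0.090909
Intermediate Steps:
n(g) = -4 + g (n(g) = g - 4 = -4 + g)
k(W, N) = -34 + W (k(W, N) = 6*(-5) + (-4 + W) = -30 + (-4 + W) = -34 + W)
(-1*(-11))/(-91 + k(b, -8)) = (-1*(-11))/(-91 + (-34 + 4)) = 11/(-91 - 30) = 11/(-121) = 11*(-1/121) = -1/11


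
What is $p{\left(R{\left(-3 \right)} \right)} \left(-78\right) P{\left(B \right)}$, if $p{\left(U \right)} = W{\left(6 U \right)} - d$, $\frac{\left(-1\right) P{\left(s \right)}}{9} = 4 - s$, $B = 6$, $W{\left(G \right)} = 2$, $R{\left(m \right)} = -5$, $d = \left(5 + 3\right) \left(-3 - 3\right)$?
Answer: $-70200$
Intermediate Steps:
$d = -48$ ($d = 8 \left(-6\right) = -48$)
$P{\left(s \right)} = -36 + 9 s$ ($P{\left(s \right)} = - 9 \left(4 - s\right) = -36 + 9 s$)
$p{\left(U \right)} = 50$ ($p{\left(U \right)} = 2 - -48 = 2 + 48 = 50$)
$p{\left(R{\left(-3 \right)} \right)} \left(-78\right) P{\left(B \right)} = 50 \left(-78\right) \left(-36 + 9 \cdot 6\right) = - 3900 \left(-36 + 54\right) = \left(-3900\right) 18 = -70200$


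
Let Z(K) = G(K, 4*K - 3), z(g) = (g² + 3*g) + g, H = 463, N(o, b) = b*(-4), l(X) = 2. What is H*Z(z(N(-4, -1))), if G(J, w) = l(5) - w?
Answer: -56949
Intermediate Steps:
N(o, b) = -4*b
z(g) = g² + 4*g
G(J, w) = 2 - w
Z(K) = 5 - 4*K (Z(K) = 2 - (4*K - 3) = 2 - (-3 + 4*K) = 2 + (3 - 4*K) = 5 - 4*K)
H*Z(z(N(-4, -1))) = 463*(5 - 4*(-4*(-1))*(4 - 4*(-1))) = 463*(5 - 16*(4 + 4)) = 463*(5 - 16*8) = 463*(5 - 4*32) = 463*(5 - 128) = 463*(-123) = -56949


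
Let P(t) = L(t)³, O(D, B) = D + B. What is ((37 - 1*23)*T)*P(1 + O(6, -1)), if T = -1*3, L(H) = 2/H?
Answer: -14/9 ≈ -1.5556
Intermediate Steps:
O(D, B) = B + D
P(t) = 8/t³ (P(t) = (2/t)³ = 8/t³)
T = -3
((37 - 1*23)*T)*P(1 + O(6, -1)) = ((37 - 1*23)*(-3))*(8/(1 + (-1 + 6))³) = ((37 - 23)*(-3))*(8/(1 + 5)³) = (14*(-3))*(8/6³) = -336/216 = -42*1/27 = -14/9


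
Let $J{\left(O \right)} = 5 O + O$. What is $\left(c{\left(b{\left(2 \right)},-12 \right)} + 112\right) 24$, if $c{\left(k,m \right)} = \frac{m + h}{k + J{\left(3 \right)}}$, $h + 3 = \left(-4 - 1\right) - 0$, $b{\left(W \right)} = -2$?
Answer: $2658$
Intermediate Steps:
$J{\left(O \right)} = 6 O$
$h = -8$ ($h = -3 - 5 = -8$)
$c{\left(k,m \right)} = \frac{-8 + m}{18 + k}$ ($c{\left(k,m \right)} = \frac{m - 8}{k + 6 \cdot 3} = \frac{-8 + m}{k + 18} = \frac{-8 + m}{18 + k}$)
$\left(c{\left(b{\left(2 \right)},-12 \right)} + 112\right) 24 = \left(\frac{-8 - 12}{18 - 2} + 112\right) 24 = \left(\frac{1}{16} \left(-20\right) + 112\right) 24 = \left(- \frac{5}{4} + 112\right) 24 = \frac{443}{4} \cdot 24 = 2658$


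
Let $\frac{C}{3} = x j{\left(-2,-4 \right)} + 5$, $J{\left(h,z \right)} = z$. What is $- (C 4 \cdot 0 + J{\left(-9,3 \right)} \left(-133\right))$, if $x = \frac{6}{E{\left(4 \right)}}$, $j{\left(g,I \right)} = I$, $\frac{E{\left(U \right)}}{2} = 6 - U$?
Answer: $399$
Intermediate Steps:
$E{\left(U \right)} = 12 - 2 U$ ($E{\left(U \right)} = 2 \left(6 - U\right) = 12 - 2 U$)
$x = \frac{3}{2}$ ($x = \frac{6}{12 - 8} = \frac{6}{4} = 6 \cdot \frac{1}{4} = \frac{3}{2} \approx 1.5$)
$C = -3$ ($C = 3 \left(\frac{3}{2} \left(-4\right) + 5\right) = 3 \left(-6 + 5\right) = 3 \left(-1\right) = -3$)
$- (C 4 \cdot 0 + J{\left(-9,3 \right)} \left(-133\right)) = - (\left(-3\right) 4 \cdot 0 + 3 \left(-133\right)) = - (\left(-12\right) 0 - 399) = - (0 - 399) = \left(-1\right) \left(-399\right) = 399$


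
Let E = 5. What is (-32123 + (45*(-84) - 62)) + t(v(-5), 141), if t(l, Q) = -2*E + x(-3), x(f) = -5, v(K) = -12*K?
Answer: -35980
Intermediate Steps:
t(l, Q) = -15 (t(l, Q) = -2*5 - 5 = -10 - 5 = -15)
(-32123 + (45*(-84) - 62)) + t(v(-5), 141) = (-32123 + (45*(-84) - 62)) - 15 = (-32123 + (-3780 - 62)) - 15 = (-32123 - 3842) - 15 = -35965 - 15 = -35980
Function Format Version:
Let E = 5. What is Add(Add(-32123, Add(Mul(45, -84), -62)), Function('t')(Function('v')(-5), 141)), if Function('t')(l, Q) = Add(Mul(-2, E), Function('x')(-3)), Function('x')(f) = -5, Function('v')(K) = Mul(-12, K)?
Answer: -35980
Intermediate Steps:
Function('t')(l, Q) = -15 (Function('t')(l, Q) = Add(Mul(-2, 5), -5) = Add(-10, -5) = -15)
Add(Add(-32123, Add(Mul(45, -84), -62)), Function('t')(Function('v')(-5), 141)) = Add(Add(-32123, Add(Mul(45, -84), -62)), -15) = Add(Add(-32123, Add(-3780, -62)), -15) = Add(Add(-32123, -3842), -15) = Add(-35965, -15) = -35980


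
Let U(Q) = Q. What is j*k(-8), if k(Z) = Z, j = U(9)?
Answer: -72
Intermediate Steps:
j = 9
j*k(-8) = 9*(-8) = -72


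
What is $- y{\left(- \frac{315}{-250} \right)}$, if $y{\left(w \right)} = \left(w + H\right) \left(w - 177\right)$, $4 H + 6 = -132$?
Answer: $- \frac{7301997}{1250} \approx -5841.6$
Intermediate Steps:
$H = - \frac{69}{2}$ ($H = - \frac{3}{2} + \frac{1}{4} \left(-132\right) = - \frac{3}{2} - 33 = - \frac{69}{2} \approx -34.5$)
$y{\left(w \right)} = \left(-177 + w\right) \left(- \frac{69}{2} + w\right)$ ($y{\left(w \right)} = \left(w - \frac{69}{2}\right) \left(w - 177\right) = \left(- \frac{69}{2} + w\right) \left(-177 + w\right) = \left(-177 + w\right) \left(- \frac{69}{2} + w\right)$)
$- y{\left(- \frac{315}{-250} \right)} = - (\frac{12213}{2} + \left(- \frac{315}{-250}\right)^{2} - \frac{423 \left(- \frac{315}{-250}\right)}{2}) = - (\frac{12213}{2} + \left(\left(-315\right) \left(- \frac{1}{250}\right)\right)^{2} - \frac{423 \left(\left(-315\right) \left(- \frac{1}{250}\right)\right)}{2}) = - (\frac{12213}{2} + \left(\frac{63}{50}\right)^{2} - \frac{26649}{100}) = - (\frac{12213}{2} + \frac{3969}{2500} - \frac{26649}{100}) = \left(-1\right) \frac{7301997}{1250} = - \frac{7301997}{1250}$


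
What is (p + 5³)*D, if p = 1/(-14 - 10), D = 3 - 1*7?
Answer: -2999/6 ≈ -499.83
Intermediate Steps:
D = -4 (D = 3 - 7 = -4)
p = -1/24 (p = 1/(-24) = -1/24 ≈ -0.041667)
(p + 5³)*D = (-1/24 + 5³)*(-4) = (-1/24 + 125)*(-4) = (2999/24)*(-4) = -2999/6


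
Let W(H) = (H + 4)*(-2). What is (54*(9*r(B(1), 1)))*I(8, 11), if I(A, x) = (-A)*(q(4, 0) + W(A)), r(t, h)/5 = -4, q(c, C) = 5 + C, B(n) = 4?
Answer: -1477440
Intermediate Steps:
W(H) = -8 - 2*H (W(H) = (4 + H)*(-2) = -8 - 2*H)
r(t, h) = -20 (r(t, h) = 5*(-4) = -20)
I(A, x) = -A*(-3 - 2*A) (I(A, x) = (-A)*((5 + 0) + (-8 - 2*A)) = (-A)*(5 + (-8 - 2*A)) = (-A)*(-3 - 2*A) = -A*(-3 - 2*A))
(54*(9*r(B(1), 1)))*I(8, 11) = (54*(9*(-20)))*(8*(3 + 2*8)) = (54*(-180))*(8*(3 + 16)) = -77760*19 = -9720*152 = -1477440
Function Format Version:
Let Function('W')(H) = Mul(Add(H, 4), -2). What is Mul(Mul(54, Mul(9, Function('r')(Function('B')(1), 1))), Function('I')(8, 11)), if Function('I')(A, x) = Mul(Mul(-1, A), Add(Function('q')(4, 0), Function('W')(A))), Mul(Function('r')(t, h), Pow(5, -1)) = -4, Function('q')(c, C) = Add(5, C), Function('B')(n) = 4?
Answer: -1477440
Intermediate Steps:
Function('W')(H) = Add(-8, Mul(-2, H)) (Function('W')(H) = Mul(Add(4, H), -2) = Add(-8, Mul(-2, H)))
Function('r')(t, h) = -20 (Function('r')(t, h) = Mul(5, -4) = -20)
Function('I')(A, x) = Mul(-1, A, Add(-3, Mul(-2, A))) (Function('I')(A, x) = Mul(Mul(-1, A), Add(Add(5, 0), Add(-8, Mul(-2, A)))) = Mul(Mul(-1, A), Add(5, Add(-8, Mul(-2, A)))) = Mul(Mul(-1, A), Add(-3, Mul(-2, A))) = Mul(-1, A, Add(-3, Mul(-2, A))))
Mul(Mul(54, Mul(9, Function('r')(Function('B')(1), 1))), Function('I')(8, 11)) = Mul(Mul(54, Mul(9, -20)), Mul(8, Add(3, Mul(2, 8)))) = Mul(Mul(54, -180), Mul(8, Add(3, 16))) = Mul(-9720, Mul(8, 19)) = Mul(-9720, 152) = -1477440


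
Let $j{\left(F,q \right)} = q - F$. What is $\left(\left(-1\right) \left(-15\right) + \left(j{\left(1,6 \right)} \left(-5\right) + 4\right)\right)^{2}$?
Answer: $36$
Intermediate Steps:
$\left(\left(-1\right) \left(-15\right) + \left(j{\left(1,6 \right)} \left(-5\right) + 4\right)\right)^{2} = \left(\left(-1\right) \left(-15\right) + \left(\left(6 - 1\right) \left(-5\right) + 4\right)\right)^{2} = \left(15 + \left(\left(6 - 1\right) \left(-5\right) + 4\right)\right)^{2} = \left(15 + \left(5 \left(-5\right) + 4\right)\right)^{2} = \left(15 + \left(-25 + 4\right)\right)^{2} = \left(15 - 21\right)^{2} = \left(-6\right)^{2} = 36$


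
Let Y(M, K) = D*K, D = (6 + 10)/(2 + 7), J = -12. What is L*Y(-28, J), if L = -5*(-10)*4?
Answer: -12800/3 ≈ -4266.7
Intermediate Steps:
D = 16/9 ≈ 1.7778
Y(M, K) = 16*K/9
L = 200 (L = 50*4 = 200)
L*Y(-28, J) = 200*((16/9)*(-12)) = 200*(-64/3) = -12800/3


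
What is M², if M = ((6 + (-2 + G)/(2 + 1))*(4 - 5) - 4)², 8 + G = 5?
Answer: 390625/81 ≈ 4822.5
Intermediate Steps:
G = -3 (G = -8 + 5 = -3)
M = 625/9 (M = ((6 + (-2 - 3)/(2 + 1))*(4 - 5) - 4)² = ((6 - 5/3)*(-1) - 4)² = ((13/3)*(-1) - 4)² = (-13/3 - 4)² = (-25/3)² = 625/9 ≈ 69.444)
M² = (625/9)² = 390625/81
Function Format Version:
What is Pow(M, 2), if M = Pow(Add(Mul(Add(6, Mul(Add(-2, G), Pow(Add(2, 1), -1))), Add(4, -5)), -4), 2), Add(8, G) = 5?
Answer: Rational(390625, 81) ≈ 4822.5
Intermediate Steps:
G = -3 (G = Add(-8, 5) = -3)
M = Rational(625, 9) (M = Pow(Add(Mul(Add(6, Mul(Add(-2, -3), Pow(Add(2, 1), -1))), Add(4, -5)), -4), 2) = Pow(Add(Mul(Add(6, Mul(-5, Pow(3, -1))), -1), -4), 2) = Pow(Add(Mul(Add(6, Mul(-5, Rational(1, 3))), -1), -4), 2) = Pow(Add(Mul(Add(6, Rational(-5, 3)), -1), -4), 2) = Pow(Add(Mul(Rational(13, 3), -1), -4), 2) = Pow(Add(Rational(-13, 3), -4), 2) = Pow(Rational(-25, 3), 2) = Rational(625, 9) ≈ 69.444)
Pow(M, 2) = Pow(Rational(625, 9), 2) = Rational(390625, 81)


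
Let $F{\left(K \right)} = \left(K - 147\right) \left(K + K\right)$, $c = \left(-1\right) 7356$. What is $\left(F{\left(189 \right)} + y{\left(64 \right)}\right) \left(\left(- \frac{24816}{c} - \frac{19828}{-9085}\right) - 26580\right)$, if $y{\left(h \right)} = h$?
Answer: $- \frac{471810828956528}{1113821} \approx -4.236 \cdot 10^{8}$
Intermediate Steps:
$c = -7356$
$F{\left(K \right)} = 2 K \left(-147 + K\right)$ ($F{\left(K \right)} = \left(-147 + K\right) 2 K = 2 K \left(-147 + K\right)$)
$\left(F{\left(189 \right)} + y{\left(64 \right)}\right) \left(\left(- \frac{24816}{c} - \frac{19828}{-9085}\right) - 26580\right) = \left(2 \cdot 189 \left(-147 + 189\right) + 64\right) \left(\left(- \frac{24816}{-7356} - \frac{19828}{-9085}\right) - 26580\right) = \left(2 \cdot 189 \cdot 42 + 64\right) \left(\left(\left(-24816\right) \left(- \frac{1}{7356}\right) - - \frac{19828}{9085}\right) - 26580\right) = \left(15876 + 64\right) \left(\left(\frac{2068}{613} + \frac{19828}{9085}\right) - 26580\right) = 15940 \left(\frac{30942344}{5569105} - 26580\right) = 15940 \left(- \frac{147995868556}{5569105}\right) = - \frac{471810828956528}{1113821}$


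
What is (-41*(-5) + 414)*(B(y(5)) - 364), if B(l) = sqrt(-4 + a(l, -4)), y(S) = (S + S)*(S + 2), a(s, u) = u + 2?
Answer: -225316 + 619*I*sqrt(6) ≈ -2.2532e+5 + 1516.2*I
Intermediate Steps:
a(s, u) = 2 + u
y(S) = 2*S*(2 + S) (y(S) = (2*S)*(2 + S) = 2*S*(2 + S))
B(l) = I*sqrt(6) (B(l) = sqrt(-4 + (2 - 4)) = sqrt(-4 - 2) = sqrt(-6) = I*sqrt(6))
(-41*(-5) + 414)*(B(y(5)) - 364) = (-41*(-5) + 414)*(I*sqrt(6) - 364) = (205 + 414)*(-364 + I*sqrt(6)) = 619*(-364 + I*sqrt(6)) = -225316 + 619*I*sqrt(6)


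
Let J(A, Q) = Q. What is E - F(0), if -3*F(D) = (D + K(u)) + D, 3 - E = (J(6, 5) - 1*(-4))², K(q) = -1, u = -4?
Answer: -235/3 ≈ -78.333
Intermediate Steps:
E = -78 (E = 3 - (5 - 1*(-4))² = 3 - (5 + 4)² = 3 - 1*9² = 3 - 1*81 = 3 - 81 = -78)
F(D) = ⅓ - 2*D/3 (F(D) = -((D - 1) + D)/3 = -((-1 + D) + D)/3 = -(-1 + 2*D)/3 = ⅓ - 2*D/3)
E - F(0) = -78 - (⅓ - ⅔*0) = -78 - (⅓ + 0) = -78 - 1*⅓ = -78 - ⅓ = -235/3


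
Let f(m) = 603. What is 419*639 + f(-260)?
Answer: 268344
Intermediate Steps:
419*639 + f(-260) = 419*639 + 603 = 267741 + 603 = 268344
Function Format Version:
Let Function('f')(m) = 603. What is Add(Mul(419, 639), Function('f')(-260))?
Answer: 268344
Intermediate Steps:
Add(Mul(419, 639), Function('f')(-260)) = Add(Mul(419, 639), 603) = Add(267741, 603) = 268344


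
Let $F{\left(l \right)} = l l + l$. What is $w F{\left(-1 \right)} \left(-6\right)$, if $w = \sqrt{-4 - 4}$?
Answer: $0$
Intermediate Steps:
$F{\left(l \right)} = l + l^{2}$ ($F{\left(l \right)} = l^{2} + l = l + l^{2}$)
$w = 2 i \sqrt{2}$ ($w = \sqrt{-8} = 2 i \sqrt{2} \approx 2.8284 i$)
$w F{\left(-1 \right)} \left(-6\right) = 2 i \sqrt{2} \left(- (1 - 1)\right) \left(-6\right) = 2 i \sqrt{2} \left(\left(-1\right) 0\right) \left(-6\right) = 2 i \sqrt{2} \cdot 0 \left(-6\right) = 0 \left(-6\right) = 0$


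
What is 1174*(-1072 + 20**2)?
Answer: -788928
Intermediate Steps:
1174*(-1072 + 20**2) = 1174*(-1072 + 400) = 1174*(-672) = -788928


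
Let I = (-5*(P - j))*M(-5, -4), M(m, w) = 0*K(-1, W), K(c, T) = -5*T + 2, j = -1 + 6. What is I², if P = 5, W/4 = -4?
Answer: 0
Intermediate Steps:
j = 5
W = -16 (W = 4*(-4) = -16)
K(c, T) = 2 - 5*T
M(m, w) = 0 (M(m, w) = 0*(2 - 5*(-16)) = 0*(2 + 80) = 0*82 = 0)
I = 0 (I = -5*(5 - 1*5)*0 = -5*(5 - 5)*0 = -5*0*0 = 0*0 = 0)
I² = 0² = 0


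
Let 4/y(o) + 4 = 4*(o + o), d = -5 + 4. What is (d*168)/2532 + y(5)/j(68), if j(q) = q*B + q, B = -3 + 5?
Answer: -25493/387396 ≈ -0.065806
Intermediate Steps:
B = 2
j(q) = 3*q (j(q) = q*2 + q = 2*q + q = 3*q)
d = -1
y(o) = 4/(-4 + 8*o) (y(o) = 4/(-4 + 4*(o + o)) = 4/(-4 + 4*(2*o)) = 4/(-4 + 8*o))
(d*168)/2532 + y(5)/j(68) = -1*168/2532 + 1/((-1 + 2*5)*((3*68))) = -168*1/2532 + 1/((-1 + 10)*204) = -14/211 + (1/204)/9 = -14/211 + (1/9)*(1/204) = -14/211 + 1/1836 = -25493/387396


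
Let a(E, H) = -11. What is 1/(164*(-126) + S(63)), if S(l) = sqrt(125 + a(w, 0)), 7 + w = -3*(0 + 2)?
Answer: -3444/71166797 - sqrt(114)/427000782 ≈ -4.8418e-5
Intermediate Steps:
w = -13 (w = -7 - 3*(0 + 2) = -7 - 3*2 = -7 - 6 = -13)
S(l) = sqrt(114) (S(l) = sqrt(125 - 11) = sqrt(114))
1/(164*(-126) + S(63)) = 1/(164*(-126) + sqrt(114)) = 1/(-20664 + sqrt(114))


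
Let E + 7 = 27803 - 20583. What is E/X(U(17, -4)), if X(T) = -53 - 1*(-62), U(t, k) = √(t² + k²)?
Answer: 7213/9 ≈ 801.44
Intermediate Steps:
U(t, k) = √(k² + t²)
E = 7213 (E = -7 + (27803 - 20583) = -7 + 7220 = 7213)
X(T) = 9 (X(T) = -53 + 62 = 9)
E/X(U(17, -4)) = 7213/9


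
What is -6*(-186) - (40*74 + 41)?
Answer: -1885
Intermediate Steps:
-6*(-186) - (40*74 + 41) = 1116 - (2960 + 41) = 1116 - 1*3001 = 1116 - 3001 = -1885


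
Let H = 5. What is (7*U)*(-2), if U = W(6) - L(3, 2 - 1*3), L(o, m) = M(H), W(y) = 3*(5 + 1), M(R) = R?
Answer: -182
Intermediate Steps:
W(y) = 18 (W(y) = 3*6 = 18)
L(o, m) = 5
U = 13 (U = 18 - 1*5 = 18 - 5 = 13)
(7*U)*(-2) = (7*13)*(-2) = 91*(-2) = -182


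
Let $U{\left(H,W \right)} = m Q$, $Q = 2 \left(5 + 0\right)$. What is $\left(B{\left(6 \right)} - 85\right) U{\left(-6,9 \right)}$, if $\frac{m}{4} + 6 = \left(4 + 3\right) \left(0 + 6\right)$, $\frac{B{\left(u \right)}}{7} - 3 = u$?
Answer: $-31680$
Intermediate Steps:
$B{\left(u \right)} = 21 + 7 u$
$m = 144$ ($m = -24 + 4 \left(4 + 3\right) \left(0 + 6\right) = -24 + 4 \cdot 7 \cdot 6 = -24 + 4 \cdot 42 = -24 + 168 = 144$)
$Q = 10$ ($Q = 2 \cdot 5 = 10$)
$U{\left(H,W \right)} = 1440$ ($U{\left(H,W \right)} = 144 \cdot 10 = 1440$)
$\left(B{\left(6 \right)} - 85\right) U{\left(-6,9 \right)} = \left(\left(21 + 7 \cdot 6\right) - 85\right) 1440 = \left(\left(21 + 42\right) - 85\right) 1440 = \left(63 - 85\right) 1440 = \left(-22\right) 1440 = -31680$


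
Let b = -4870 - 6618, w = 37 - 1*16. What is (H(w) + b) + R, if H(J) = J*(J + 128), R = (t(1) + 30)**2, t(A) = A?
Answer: -7398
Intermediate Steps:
w = 21 (w = 37 - 16 = 21)
R = 961 (R = (1 + 30)**2 = 31**2 = 961)
b = -11488
H(J) = J*(128 + J)
(H(w) + b) + R = (21*(128 + 21) - 11488) + 961 = (21*149 - 11488) + 961 = (3129 - 11488) + 961 = -8359 + 961 = -7398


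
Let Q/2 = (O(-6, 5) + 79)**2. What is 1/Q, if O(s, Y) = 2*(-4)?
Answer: 1/10082 ≈ 9.9187e-5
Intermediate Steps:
O(s, Y) = -8
Q = 10082 (Q = 2*(-8 + 79)**2 = 2*71**2 = 2*5041 = 10082)
1/Q = 1/10082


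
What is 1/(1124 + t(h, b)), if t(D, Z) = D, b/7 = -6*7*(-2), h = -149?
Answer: 1/975 ≈ 0.0010256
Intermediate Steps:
b = 588 (b = 7*(-6*7*(-2)) = 7*(-42*(-2)) = 7*84 = 588)
1/(1124 + t(h, b)) = 1/(1124 - 149) = 1/975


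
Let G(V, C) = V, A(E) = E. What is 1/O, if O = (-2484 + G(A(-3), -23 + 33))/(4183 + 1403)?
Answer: -1862/829 ≈ -2.2461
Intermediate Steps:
O = -829/1862 (O = (-2484 - 3)/(4183 + 1403) = -2487/5586 = -2487*1/5586 = -829/1862 ≈ -0.44522)
1/O = 1/(-829/1862) = -1862/829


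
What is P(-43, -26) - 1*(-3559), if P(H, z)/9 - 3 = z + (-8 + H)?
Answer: 2893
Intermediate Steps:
P(H, z) = -45 + 9*H + 9*z (P(H, z) = 27 + 9*(z + (-8 + H)) = 27 + 9*(-8 + H + z) = 27 + (-72 + 9*H + 9*z) = -45 + 9*H + 9*z)
P(-43, -26) - 1*(-3559) = (-45 + 9*(-43) + 9*(-26)) - 1*(-3559) = (-45 - 387 - 234) + 3559 = -666 + 3559 = 2893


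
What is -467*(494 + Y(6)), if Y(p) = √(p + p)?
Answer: -230698 - 934*√3 ≈ -2.3232e+5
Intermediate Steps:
Y(p) = √2*√p (Y(p) = √(2*p) = √2*√p)
-467*(494 + Y(6)) = -467*(494 + √2*√6) = -467*(494 + 2*√3) = -230698 - 934*√3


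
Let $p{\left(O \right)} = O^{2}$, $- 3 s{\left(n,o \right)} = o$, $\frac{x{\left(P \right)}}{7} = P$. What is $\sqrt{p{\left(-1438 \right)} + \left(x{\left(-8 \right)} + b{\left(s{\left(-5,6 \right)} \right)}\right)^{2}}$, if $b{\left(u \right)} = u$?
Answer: $2 \sqrt{517802} \approx 1439.2$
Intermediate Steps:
$x{\left(P \right)} = 7 P$
$s{\left(n,o \right)} = - \frac{o}{3}$
$\sqrt{p{\left(-1438 \right)} + \left(x{\left(-8 \right)} + b{\left(s{\left(-5,6 \right)} \right)}\right)^{2}} = \sqrt{\left(-1438\right)^{2} + \left(7 \left(-8\right) - 2\right)^{2}} = \sqrt{2067844 + \left(-56 - 2\right)^{2}} = \sqrt{2067844 + \left(-58\right)^{2}} = \sqrt{2067844 + 3364} = \sqrt{2071208} = 2 \sqrt{517802}$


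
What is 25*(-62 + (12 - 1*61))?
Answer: -2775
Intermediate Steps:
25*(-62 + (12 - 1*61)) = 25*(-62 + (12 - 61)) = 25*(-62 - 49) = 25*(-111) = -2775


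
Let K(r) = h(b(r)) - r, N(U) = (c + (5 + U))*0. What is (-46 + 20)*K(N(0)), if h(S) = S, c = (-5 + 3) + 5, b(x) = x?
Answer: 0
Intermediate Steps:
c = 3 (c = -2 + 5 = 3)
N(U) = 0 (N(U) = (3 + (5 + U))*0 = (8 + U)*0 = 0)
K(r) = 0 (K(r) = r - r = 0)
(-46 + 20)*K(N(0)) = (-46 + 20)*0 = -26*0 = 0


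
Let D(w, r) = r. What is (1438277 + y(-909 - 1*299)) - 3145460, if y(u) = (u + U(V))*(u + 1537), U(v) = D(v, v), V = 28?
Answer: -2095403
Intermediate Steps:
U(v) = v
y(u) = (28 + u)*(1537 + u) (y(u) = (u + 28)*(u + 1537) = (28 + u)*(1537 + u))
(1438277 + y(-909 - 1*299)) - 3145460 = (1438277 + (43036 + (-909 - 1*299)² + 1565*(-909 - 1*299))) - 3145460 = (1438277 + (43036 + (-909 - 299)² + 1565*(-909 - 299))) - 3145460 = (1438277 + (43036 + (-1208)² + 1565*(-1208))) - 3145460 = (1438277 + (43036 + 1459264 - 1890520)) - 3145460 = (1438277 - 388220) - 3145460 = 1050057 - 3145460 = -2095403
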